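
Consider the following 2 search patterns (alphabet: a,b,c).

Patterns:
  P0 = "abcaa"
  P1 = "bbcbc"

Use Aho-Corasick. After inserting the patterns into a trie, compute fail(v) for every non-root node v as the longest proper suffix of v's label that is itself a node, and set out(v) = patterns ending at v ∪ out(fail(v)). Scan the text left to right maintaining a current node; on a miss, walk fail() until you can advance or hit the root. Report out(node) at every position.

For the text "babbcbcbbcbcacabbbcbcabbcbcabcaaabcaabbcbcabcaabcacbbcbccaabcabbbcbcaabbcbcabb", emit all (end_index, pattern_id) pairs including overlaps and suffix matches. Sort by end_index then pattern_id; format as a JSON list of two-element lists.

Build automaton:
Trie (insert patterns):
  0='ε' goto a→1 b→6
  1='a' goto b→2
  2='ab' goto c→3
  3='abc' goto a→4
  4='abca' goto a→5
  5='abcaa' goto ·  [P0 ends]
  6='b' goto b→7
  7='bb' goto c→8
  8='bbc' goto b→9
  9='bbcb' goto c→10
  10='bbcbc' goto ·  [P1 ends]

Failure links (BFS by depth):
  fail(1) 'a': from fail(0)=0 chase 'a': 0 ⇒ 0;  out=∅∪out(0)=∅
  fail(6) 'b': from fail(0)=0 chase 'b': 0 ⇒ 0;  out=∅∪out(0)=∅
  fail(2) 'ab': from fail(1)=0 chase 'b': 0 ⇒ 6;  out=∅∪out(6)=∅
  fail(7) 'bb': from fail(6)=0 chase 'b': 0 ⇒ 6;  out=∅∪out(6)=∅
  fail(3) 'abc': from fail(2)=6 chase 'c': 6→0 ⇒ 0;  out=∅∪out(0)=∅
  fail(8) 'bbc': from fail(7)=6 chase 'c': 6→0 ⇒ 0;  out=∅∪out(0)=∅
  fail(4) 'abca': from fail(3)=0 chase 'a': 0 ⇒ 1;  out=∅∪out(1)=∅
  fail(9) 'bbcb': from fail(8)=0 chase 'b': 0 ⇒ 6;  out=∅∪out(6)=∅
  fail(5) 'abcaa': from fail(4)=1 chase 'a': 1→0 ⇒ 1;  out={0}∪out(1)={0}
  fail(10) 'bbcbc': from fail(9)=6 chase 'c': 6→0 ⇒ 0;  out={1}∪out(0)={1}

Text stream:
pos 0 'b': at 6
pos 1 'a': at 1 (via fail)
pos 2 'b': at 2
pos 3 'b': at 7 (via fail)
pos 4 'c': at 8
pos 5 'b': at 9
pos 6 'c': at 10  → match P1@[2:6]
pos 7 'b': at 6 (via fail)
pos 8 'b': at 7
pos 9 'c': at 8
pos 10 'b': at 9
pos 11 'c': at 10  → match P1@[7:11]
pos 12 'a': at 1 (via fail)
pos 13 'c': at 0 (via fail)
pos 14 'a': at 1
pos 15 'b': at 2
pos 16 'b': at 7 (via fail)
pos 17 'b': at 7 (via fail)
pos 18 'c': at 8
pos 19 'b': at 9
pos 20 'c': at 10  → match P1@[16:20]
pos 21 'a': at 1 (via fail)
pos 22 'b': at 2
pos 23 'b': at 7 (via fail)
pos 24 'c': at 8
pos 25 'b': at 9
pos 26 'c': at 10  → match P1@[22:26]
pos 27 'a': at 1 (via fail)
pos 28 'b': at 2
pos 29 'c': at 3
pos 30 'a': at 4
pos 31 'a': at 5  → match P0@[27:31]
pos 32 'a': at 1 (via fail)
pos 33 'b': at 2
pos 34 'c': at 3
pos 35 'a': at 4
pos 36 'a': at 5  → match P0@[32:36]
pos 37 'b': at 2 (via fail)
pos 38 'b': at 7 (via fail)
pos 39 'c': at 8
pos 40 'b': at 9
pos 41 'c': at 10  → match P1@[37:41]
pos 42 'a': at 1 (via fail)
pos 43 'b': at 2
pos 44 'c': at 3
pos 45 'a': at 4
pos 46 'a': at 5  → match P0@[42:46]
pos 47 'b': at 2 (via fail)
pos 48 'c': at 3
pos 49 'a': at 4
pos 50 'c': at 0 (via fail)
pos 51 'b': at 6
pos 52 'b': at 7
pos 53 'c': at 8
pos 54 'b': at 9
pos 55 'c': at 10  → match P1@[51:55]
pos 56 'c': at 0 (via fail)
pos 57 'a': at 1
pos 58 'a': at 1 (via fail)
pos 59 'b': at 2
pos 60 'c': at 3
pos 61 'a': at 4
pos 62 'b': at 2 (via fail)
pos 63 'b': at 7 (via fail)
pos 64 'b': at 7 (via fail)
pos 65 'c': at 8
pos 66 'b': at 9
pos 67 'c': at 10  → match P1@[63:67]
pos 68 'a': at 1 (via fail)
pos 69 'a': at 1 (via fail)
pos 70 'b': at 2
pos 71 'b': at 7 (via fail)
pos 72 'c': at 8
pos 73 'b': at 9
pos 74 'c': at 10  → match P1@[70:74]
pos 75 'a': at 1 (via fail)
pos 76 'b': at 2
pos 77 'b': at 7 (via fail)

Matches: [[6,1],[11,1],[20,1],[26,1],[31,0],[36,0],[41,1],[46,0],[55,1],[67,1],[74,1]]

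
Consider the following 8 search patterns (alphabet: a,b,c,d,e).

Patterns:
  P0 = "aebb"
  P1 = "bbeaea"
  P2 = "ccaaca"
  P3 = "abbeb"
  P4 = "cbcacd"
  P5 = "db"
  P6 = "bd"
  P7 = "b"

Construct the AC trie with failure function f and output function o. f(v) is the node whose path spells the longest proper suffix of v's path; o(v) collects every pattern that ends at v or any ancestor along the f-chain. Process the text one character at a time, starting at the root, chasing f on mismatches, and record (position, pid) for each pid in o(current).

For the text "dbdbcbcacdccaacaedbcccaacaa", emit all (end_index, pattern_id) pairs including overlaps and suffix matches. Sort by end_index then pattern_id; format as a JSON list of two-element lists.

Construct AC machine:
Trie (insert patterns):
  n0 'ε': a→1 b→5 c→11 d→26
  n1 'a': b→17 e→2
  n2 'ae': b→3
  n3 'aeb': b→4
  n4 'aebb': ·  ←P0
  n5 'b': b→6 d→28  ←P7
  n6 'bb': e→7
  n7 'bbe': a→8
  n8 'bbea': e→9
  n9 'bbeae': a→10
  n10 'bbeaea': ·  ←P1
  n11 'c': b→21 c→12
  n12 'cc': a→13
  n13 'cca': a→14
  n14 'ccaa': c→15
  n15 'ccaac': a→16
  n16 'ccaaca': ·  ←P2
  n17 'ab': b→18
  n18 'abb': e→19
  n19 'abbe': b→20
  n20 'abbeb': ·  ←P3
  n21 'cb': c→22
  n22 'cbc': a→23
  n23 'cbca': c→24
  n24 'cbcac': d→25
  n25 'cbcacd': ·  ←P4
  n26 'd': b→27
  n27 'db': ·  ←P5
  n28 'bd': ·  ←P6

Failure links (BFS by depth):
  fail(1) 'a': from fail(0)=0 chase 'a': 0 ⇒ 0;  out=∅∪out(0)=∅
  fail(5) 'b': from fail(0)=0 chase 'b': 0 ⇒ 0;  out={7}∪out(0)={7}
  fail(11) 'c': from fail(0)=0 chase 'c': 0 ⇒ 0;  out=∅∪out(0)=∅
  fail(26) 'd': from fail(0)=0 chase 'd': 0 ⇒ 0;  out=∅∪out(0)=∅
  fail(2) 'ae': from fail(1)=0 chase 'e': 0 ⇒ 0;  out=∅∪out(0)=∅
  fail(6) 'bb': from fail(5)=0 chase 'b': 0 ⇒ 5;  out=∅∪out(5)={7}
  fail(12) 'cc': from fail(11)=0 chase 'c': 0 ⇒ 11;  out=∅∪out(11)=∅
  fail(17) 'ab': from fail(1)=0 chase 'b': 0 ⇒ 5;  out=∅∪out(5)={7}
  fail(21) 'cb': from fail(11)=0 chase 'b': 0 ⇒ 5;  out=∅∪out(5)={7}
  fail(27) 'db': from fail(26)=0 chase 'b': 0 ⇒ 5;  out={5}∪out(5)={5,7}
  fail(28) 'bd': from fail(5)=0 chase 'd': 0 ⇒ 26;  out={6}∪out(26)={6}
  fail(3) 'aeb': from fail(2)=0 chase 'b': 0 ⇒ 5;  out=∅∪out(5)={7}
  fail(7) 'bbe': from fail(6)=5 chase 'e': 5→0 ⇒ 0;  out=∅∪out(0)=∅
  fail(13) 'cca': from fail(12)=11 chase 'a': 11→0 ⇒ 1;  out=∅∪out(1)=∅
  fail(18) 'abb': from fail(17)=5 chase 'b': 5 ⇒ 6;  out=∅∪out(6)={7}
  fail(22) 'cbc': from fail(21)=5 chase 'c': 5→0 ⇒ 11;  out=∅∪out(11)=∅
  fail(4) 'aebb': from fail(3)=5 chase 'b': 5 ⇒ 6;  out={0}∪out(6)={0,7}
  fail(8) 'bbea': from fail(7)=0 chase 'a': 0 ⇒ 1;  out=∅∪out(1)=∅
  fail(14) 'ccaa': from fail(13)=1 chase 'a': 1→0 ⇒ 1;  out=∅∪out(1)=∅
  fail(19) 'abbe': from fail(18)=6 chase 'e': 6 ⇒ 7;  out=∅∪out(7)=∅
  fail(23) 'cbca': from fail(22)=11 chase 'a': 11→0 ⇒ 1;  out=∅∪out(1)=∅
  fail(9) 'bbeae': from fail(8)=1 chase 'e': 1 ⇒ 2;  out=∅∪out(2)=∅
  fail(15) 'ccaac': from fail(14)=1 chase 'c': 1→0 ⇒ 11;  out=∅∪out(11)=∅
  fail(20) 'abbeb': from fail(19)=7 chase 'b': 7→0 ⇒ 5;  out={3}∪out(5)={3,7}
  fail(24) 'cbcac': from fail(23)=1 chase 'c': 1→0 ⇒ 11;  out=∅∪out(11)=∅
  fail(10) 'bbeaea': from fail(9)=2 chase 'a': 2→0 ⇒ 1;  out={1}∪out(1)={1}
  fail(16) 'ccaaca': from fail(15)=11 chase 'a': 11→0 ⇒ 1;  out={2}∪out(1)={2}
  fail(25) 'cbcacd': from fail(24)=11 chase 'd': 11→0 ⇒ 26;  out={4}∪out(26)={4}

Scan:
pos 0 'd': at 26
pos 1 'b': at 27  ** P5@[0:1],P7@[1:1]
pos 2 'd': at 28 (via fail)  ** P6@[1:2]
pos 3 'b': at 27 (via fail)  ** P5@[2:3],P7@[3:3]
pos 4 'c': at 11 (via fail)
pos 5 'b': at 21  ** P7@[5:5]
pos 6 'c': at 22
pos 7 'a': at 23
pos 8 'c': at 24
pos 9 'd': at 25  ** P4@[4:9]
pos 10 'c': at 11 (via fail)
pos 11 'c': at 12
pos 12 'a': at 13
pos 13 'a': at 14
pos 14 'c': at 15
pos 15 'a': at 16  ** P2@[10:15]
pos 16 'e': at 2 (via fail)
pos 17 'd': at 26 (via fail)
pos 18 'b': at 27  ** P5@[17:18],P7@[18:18]
pos 19 'c': at 11 (via fail)
pos 20 'c': at 12
pos 21 'c': at 12 (via fail)
pos 22 'a': at 13
pos 23 'a': at 14
pos 24 'c': at 15
pos 25 'a': at 16  ** P2@[20:25]
pos 26 'a': at 1 (via fail)

All matches (sorted): [[1,5],[1,7],[2,6],[3,5],[3,7],[5,7],[9,4],[15,2],[18,5],[18,7],[25,2]]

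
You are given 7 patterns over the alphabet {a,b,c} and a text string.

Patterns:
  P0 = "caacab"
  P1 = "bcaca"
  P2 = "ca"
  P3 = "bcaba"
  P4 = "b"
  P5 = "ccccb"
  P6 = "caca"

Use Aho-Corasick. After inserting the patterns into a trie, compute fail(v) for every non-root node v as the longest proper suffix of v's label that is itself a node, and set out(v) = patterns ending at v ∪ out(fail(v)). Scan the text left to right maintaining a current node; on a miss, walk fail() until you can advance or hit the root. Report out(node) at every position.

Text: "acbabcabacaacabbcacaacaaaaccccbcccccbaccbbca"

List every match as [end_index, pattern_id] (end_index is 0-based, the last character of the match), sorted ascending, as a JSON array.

Build automaton:
Trie nodes:
  n0 'ε': b→7 c→1
  n1 'c': a→2 c→14
  n2 'ca': a→3 c→18  ←P2
  n3 'caa': c→4
  n4 'caac': a→5
  n5 'caaca': b→6
  n6 'caacab': ·  ←P0
  n7 'b': c→8  ←P4
  n8 'bc': a→9
  n9 'bca': b→12 c→10
  n10 'bcac': a→11
  n11 'bcaca': ·  ←P1
  n12 'bcab': a→13
  n13 'bcaba': ·  ←P3
  n14 'cc': c→15
  n15 'ccc': c→16
  n16 'cccc': b→17
  n17 'ccccb': ·  ←P5
  n18 'cac': a→19
  n19 'caca': ·  ←P6

Failure links (BFS by depth):
  fail(1) 'c': from fail(0)=0 chase 'c': 0 ⇒ 0;  out=∅∪out(0)=∅
  fail(7) 'b': from fail(0)=0 chase 'b': 0 ⇒ 0;  out={4}∪out(0)={4}
  fail(2) 'ca': from fail(1)=0 chase 'a': 0 ⇒ 0;  out={2}∪out(0)={2}
  fail(8) 'bc': from fail(7)=0 chase 'c': 0 ⇒ 1;  out=∅∪out(1)=∅
  fail(14) 'cc': from fail(1)=0 chase 'c': 0 ⇒ 1;  out=∅∪out(1)=∅
  fail(3) 'caa': from fail(2)=0 chase 'a': 0 ⇒ 0;  out=∅∪out(0)=∅
  fail(9) 'bca': from fail(8)=1 chase 'a': 1 ⇒ 2;  out=∅∪out(2)={2}
  fail(15) 'ccc': from fail(14)=1 chase 'c': 1 ⇒ 14;  out=∅∪out(14)=∅
  fail(18) 'cac': from fail(2)=0 chase 'c': 0 ⇒ 1;  out=∅∪out(1)=∅
  fail(4) 'caac': from fail(3)=0 chase 'c': 0 ⇒ 1;  out=∅∪out(1)=∅
  fail(10) 'bcac': from fail(9)=2 chase 'c': 2 ⇒ 18;  out=∅∪out(18)=∅
  fail(12) 'bcab': from fail(9)=2 chase 'b': 2→0 ⇒ 7;  out=∅∪out(7)={4}
  fail(16) 'cccc': from fail(15)=14 chase 'c': 14 ⇒ 15;  out=∅∪out(15)=∅
  fail(19) 'caca': from fail(18)=1 chase 'a': 1 ⇒ 2;  out={6}∪out(2)={2,6}
  fail(5) 'caaca': from fail(4)=1 chase 'a': 1 ⇒ 2;  out=∅∪out(2)={2}
  fail(11) 'bcaca': from fail(10)=18 chase 'a': 18 ⇒ 19;  out={1}∪out(19)={1,2,6}
  fail(13) 'bcaba': from fail(12)=7 chase 'a': 7→0 ⇒ 0;  out={3}∪out(0)={3}
  fail(17) 'ccccb': from fail(16)=15 chase 'b': 15→14→1→0 ⇒ 7;  out={5}∪out(7)={4,5}
  fail(6) 'caacab': from fail(5)=2 chase 'b': 2→0 ⇒ 7;  out={0}∪out(7)={0,4}

Run:
i=0 'a': node 0→0
i=1 'c': node 0→1
i=2 'b': node 1→7 (via fail)  → match P4@[2:2]
i=3 'a': node 7→0 (via fail)
i=4 'b': node 0→7  → match P4@[4:4]
i=5 'c': node 7→8
i=6 'a': node 8→9  → match P2@[5:6]
i=7 'b': node 9→12  → match P4@[7:7]
i=8 'a': node 12→13  → match P3@[4:8]
i=9 'c': node 13→1 (via fail)
i=10 'a': node 1→2  → match P2@[9:10]
i=11 'a': node 2→3
i=12 'c': node 3→4
i=13 'a': node 4→5  → match P2@[12:13]
i=14 'b': node 5→6  → match P0@[9:14],P4@[14:14]
i=15 'b': node 6→7 (via fail)  → match P4@[15:15]
i=16 'c': node 7→8
i=17 'a': node 8→9  → match P2@[16:17]
i=18 'c': node 9→10
i=19 'a': node 10→11  → match P1@[15:19],P2@[18:19],P6@[16:19]
i=20 'a': node 11→3 (via fail)
i=21 'c': node 3→4
i=22 'a': node 4→5  → match P2@[21:22]
i=23 'a': node 5→3 (via fail)
i=24 'a': node 3→0 (via fail)
i=25 'a': node 0→0
i=26 'c': node 0→1
i=27 'c': node 1→14
i=28 'c': node 14→15
i=29 'c': node 15→16
i=30 'b': node 16→17  → match P4@[30:30],P5@[26:30]
i=31 'c': node 17→8 (via fail)
i=32 'c': node 8→14 (via fail)
i=33 'c': node 14→15
i=34 'c': node 15→16
i=35 'c': node 16→16 (via fail)
i=36 'b': node 16→17  → match P4@[36:36],P5@[32:36]
i=37 'a': node 17→0 (via fail)
i=38 'c': node 0→1
i=39 'c': node 1→14
i=40 'b': node 14→7 (via fail)  → match P4@[40:40]
i=41 'b': node 7→7 (via fail)  → match P4@[41:41]
i=42 'c': node 7→8
i=43 'a': node 8→9  → match P2@[42:43]

Result: [[2,4],[4,4],[6,2],[7,4],[8,3],[10,2],[13,2],[14,0],[14,4],[15,4],[17,2],[19,1],[19,2],[19,6],[22,2],[30,4],[30,5],[36,4],[36,5],[40,4],[41,4],[43,2]]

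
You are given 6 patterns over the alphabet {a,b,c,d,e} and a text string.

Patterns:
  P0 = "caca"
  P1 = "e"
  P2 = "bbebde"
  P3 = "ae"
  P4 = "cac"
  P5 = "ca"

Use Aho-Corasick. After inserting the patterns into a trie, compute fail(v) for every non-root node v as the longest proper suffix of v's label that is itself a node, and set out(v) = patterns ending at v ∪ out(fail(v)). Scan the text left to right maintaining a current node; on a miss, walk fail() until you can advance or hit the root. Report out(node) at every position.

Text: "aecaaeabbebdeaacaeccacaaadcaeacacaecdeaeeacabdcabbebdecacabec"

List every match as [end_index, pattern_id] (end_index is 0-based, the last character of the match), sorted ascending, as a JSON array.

Construct AC machine:
Trie (insert patterns):
  0='ε' goto a→12 b→6 c→1 e→5
  1='c' goto a→2
  2='ca' goto c→3  ←P5
  3='cac' goto a→4  ←P4
  4='caca' goto ·  ←P0
  5='e' goto ·  ←P1
  6='b' goto b→7
  7='bb' goto e→8
  8='bbe' goto b→9
  9='bbeb' goto d→10
  10='bbebd' goto e→11
  11='bbebde' goto ·  ←P2
  12='a' goto e→13
  13='ae' goto ·  ←P3

BFS fail/out derivation:
  fail(1) 'c': from fail(0)=0 chase 'c': 0 ⇒ 0;  out=∅∪out(0)=∅
  fail(5) 'e': from fail(0)=0 chase 'e': 0 ⇒ 0;  out={1}∪out(0)={1}
  fail(6) 'b': from fail(0)=0 chase 'b': 0 ⇒ 0;  out=∅∪out(0)=∅
  fail(12) 'a': from fail(0)=0 chase 'a': 0 ⇒ 0;  out=∅∪out(0)=∅
  fail(2) 'ca': from fail(1)=0 chase 'a': 0 ⇒ 12;  out={5}∪out(12)={5}
  fail(7) 'bb': from fail(6)=0 chase 'b': 0 ⇒ 6;  out=∅∪out(6)=∅
  fail(13) 'ae': from fail(12)=0 chase 'e': 0 ⇒ 5;  out={3}∪out(5)={1,3}
  fail(3) 'cac': from fail(2)=12 chase 'c': 12→0 ⇒ 1;  out={4}∪out(1)={4}
  fail(8) 'bbe': from fail(7)=6 chase 'e': 6→0 ⇒ 5;  out=∅∪out(5)={1}
  fail(4) 'caca': from fail(3)=1 chase 'a': 1 ⇒ 2;  out={0}∪out(2)={0,5}
  fail(9) 'bbeb': from fail(8)=5 chase 'b': 5→0 ⇒ 6;  out=∅∪out(6)=∅
  fail(10) 'bbebd': from fail(9)=6 chase 'd': 6→0 ⇒ 0;  out=∅∪out(0)=∅
  fail(11) 'bbebde': from fail(10)=0 chase 'e': 0 ⇒ 5;  out={2}∪out(5)={1,2}

Scan:
i=0 'a': node 0→12
i=1 'e': node 12→13  ** P1@[1:1],P3@[0:1]
i=2 'c': node 13→1 (via fail)
i=3 'a': node 1→2  ** P5@[2:3]
i=4 'a': node 2→12 (via fail)
i=5 'e': node 12→13  ** P1@[5:5],P3@[4:5]
i=6 'a': node 13→12 (via fail)
i=7 'b': node 12→6 (via fail)
i=8 'b': node 6→7
i=9 'e': node 7→8  ** P1@[9:9]
i=10 'b': node 8→9
i=11 'd': node 9→10
i=12 'e': node 10→11  ** P1@[12:12],P2@[7:12]
i=13 'a': node 11→12 (via fail)
i=14 'a': node 12→12 (via fail)
i=15 'c': node 12→1 (via fail)
i=16 'a': node 1→2  ** P5@[15:16]
i=17 'e': node 2→13 (via fail)  ** P1@[17:17],P3@[16:17]
i=18 'c': node 13→1 (via fail)
i=19 'c': node 1→1 (via fail)
i=20 'a': node 1→2  ** P5@[19:20]
i=21 'c': node 2→3  ** P4@[19:21]
i=22 'a': node 3→4  ** P0@[19:22],P5@[21:22]
i=23 'a': node 4→12 (via fail)
i=24 'a': node 12→12 (via fail)
i=25 'd': node 12→0 (via fail)
i=26 'c': node 0→1
i=27 'a': node 1→2  ** P5@[26:27]
i=28 'e': node 2→13 (via fail)  ** P1@[28:28],P3@[27:28]
i=29 'a': node 13→12 (via fail)
i=30 'c': node 12→1 (via fail)
i=31 'a': node 1→2  ** P5@[30:31]
i=32 'c': node 2→3  ** P4@[30:32]
i=33 'a': node 3→4  ** P0@[30:33],P5@[32:33]
i=34 'e': node 4→13 (via fail)  ** P1@[34:34],P3@[33:34]
i=35 'c': node 13→1 (via fail)
i=36 'd': node 1→0 (via fail)
i=37 'e': node 0→5  ** P1@[37:37]
i=38 'a': node 5→12 (via fail)
i=39 'e': node 12→13  ** P1@[39:39],P3@[38:39]
i=40 'e': node 13→5 (via fail)  ** P1@[40:40]
i=41 'a': node 5→12 (via fail)
i=42 'c': node 12→1 (via fail)
i=43 'a': node 1→2  ** P5@[42:43]
i=44 'b': node 2→6 (via fail)
i=45 'd': node 6→0 (via fail)
i=46 'c': node 0→1
i=47 'a': node 1→2  ** P5@[46:47]
i=48 'b': node 2→6 (via fail)
i=49 'b': node 6→7
i=50 'e': node 7→8  ** P1@[50:50]
i=51 'b': node 8→9
i=52 'd': node 9→10
i=53 'e': node 10→11  ** P1@[53:53],P2@[48:53]
i=54 'c': node 11→1 (via fail)
i=55 'a': node 1→2  ** P5@[54:55]
i=56 'c': node 2→3  ** P4@[54:56]
i=57 'a': node 3→4  ** P0@[54:57],P5@[56:57]
i=58 'b': node 4→6 (via fail)
i=59 'e': node 6→5 (via fail)  ** P1@[59:59]
i=60 'c': node 5→1 (via fail)

Result: [[1,1],[1,3],[3,5],[5,1],[5,3],[9,1],[12,1],[12,2],[16,5],[17,1],[17,3],[20,5],[21,4],[22,0],[22,5],[27,5],[28,1],[28,3],[31,5],[32,4],[33,0],[33,5],[34,1],[34,3],[37,1],[39,1],[39,3],[40,1],[43,5],[47,5],[50,1],[53,1],[53,2],[55,5],[56,4],[57,0],[57,5],[59,1]]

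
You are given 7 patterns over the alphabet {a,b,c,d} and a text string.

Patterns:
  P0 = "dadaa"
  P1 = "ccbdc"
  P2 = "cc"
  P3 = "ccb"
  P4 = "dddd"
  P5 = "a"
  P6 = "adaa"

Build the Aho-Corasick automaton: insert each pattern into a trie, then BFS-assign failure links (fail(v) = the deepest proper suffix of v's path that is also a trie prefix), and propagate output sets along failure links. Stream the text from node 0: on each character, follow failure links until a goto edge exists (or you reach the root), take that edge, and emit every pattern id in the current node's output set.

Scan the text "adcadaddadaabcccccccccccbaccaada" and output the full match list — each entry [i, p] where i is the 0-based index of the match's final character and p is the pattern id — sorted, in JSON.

Construct AC machine:
Trie nodes:
  n0 'ε': a→14 c→6 d→1
  n1 'd': a→2 d→11
  n2 'da': d→3
  n3 'dad': a→4
  n4 'dada': a→5
  n5 'dadaa': ·  ←P0
  n6 'c': c→7
  n7 'cc': b→8  ←P2
  n8 'ccb': d→9  ←P3
  n9 'ccbd': c→10
  n10 'ccbdc': ·  ←P1
  n11 'dd': d→12
  n12 'ddd': d→13
  n13 'dddd': ·  ←P4
  n14 'a': d→15  ←P5
  n15 'ad': a→16
  n16 'ada': a→17
  n17 'adaa': ·  ←P6

BFS fail/out derivation:
  fail(1) 'd': from fail(0)=0 chase 'd': 0 ⇒ 0;  out=∅∪out(0)=∅
  fail(6) 'c': from fail(0)=0 chase 'c': 0 ⇒ 0;  out=∅∪out(0)=∅
  fail(14) 'a': from fail(0)=0 chase 'a': 0 ⇒ 0;  out={5}∪out(0)={5}
  fail(2) 'da': from fail(1)=0 chase 'a': 0 ⇒ 14;  out=∅∪out(14)={5}
  fail(7) 'cc': from fail(6)=0 chase 'c': 0 ⇒ 6;  out={2}∪out(6)={2}
  fail(11) 'dd': from fail(1)=0 chase 'd': 0 ⇒ 1;  out=∅∪out(1)=∅
  fail(15) 'ad': from fail(14)=0 chase 'd': 0 ⇒ 1;  out=∅∪out(1)=∅
  fail(3) 'dad': from fail(2)=14 chase 'd': 14 ⇒ 15;  out=∅∪out(15)=∅
  fail(8) 'ccb': from fail(7)=6 chase 'b': 6→0 ⇒ 0;  out={3}∪out(0)={3}
  fail(12) 'ddd': from fail(11)=1 chase 'd': 1 ⇒ 11;  out=∅∪out(11)=∅
  fail(16) 'ada': from fail(15)=1 chase 'a': 1 ⇒ 2;  out=∅∪out(2)={5}
  fail(4) 'dada': from fail(3)=15 chase 'a': 15 ⇒ 16;  out=∅∪out(16)={5}
  fail(9) 'ccbd': from fail(8)=0 chase 'd': 0 ⇒ 1;  out=∅∪out(1)=∅
  fail(13) 'dddd': from fail(12)=11 chase 'd': 11 ⇒ 12;  out={4}∪out(12)={4}
  fail(17) 'adaa': from fail(16)=2 chase 'a': 2→14→0 ⇒ 14;  out={6}∪out(14)={5,6}
  fail(5) 'dadaa': from fail(4)=16 chase 'a': 16 ⇒ 17;  out={0}∪out(17)={0,5,6}
  fail(10) 'ccbdc': from fail(9)=1 chase 'c': 1→0 ⇒ 6;  out={1}∪out(6)={1}

Run:
pos 0 'a': at 14  → match P5@[0:0]
pos 1 'd': at 15
pos 2 'c': at 6 (via fail)
pos 3 'a': at 14 (via fail)  → match P5@[3:3]
pos 4 'd': at 15
pos 5 'a': at 16  → match P5@[5:5]
pos 6 'd': at 3 (via fail)
pos 7 'd': at 11 (via fail)
pos 8 'a': at 2 (via fail)  → match P5@[8:8]
pos 9 'd': at 3
pos 10 'a': at 4  → match P5@[10:10]
pos 11 'a': at 5  → match P0@[7:11],P5@[11:11],P6@[8:11]
pos 12 'b': at 0 (via fail)
pos 13 'c': at 6
pos 14 'c': at 7  → match P2@[13:14]
pos 15 'c': at 7 (via fail)  → match P2@[14:15]
pos 16 'c': at 7 (via fail)  → match P2@[15:16]
pos 17 'c': at 7 (via fail)  → match P2@[16:17]
pos 18 'c': at 7 (via fail)  → match P2@[17:18]
pos 19 'c': at 7 (via fail)  → match P2@[18:19]
pos 20 'c': at 7 (via fail)  → match P2@[19:20]
pos 21 'c': at 7 (via fail)  → match P2@[20:21]
pos 22 'c': at 7 (via fail)  → match P2@[21:22]
pos 23 'c': at 7 (via fail)  → match P2@[22:23]
pos 24 'b': at 8  → match P3@[22:24]
pos 25 'a': at 14 (via fail)  → match P5@[25:25]
pos 26 'c': at 6 (via fail)
pos 27 'c': at 7  → match P2@[26:27]
pos 28 'a': at 14 (via fail)  → match P5@[28:28]
pos 29 'a': at 14 (via fail)  → match P5@[29:29]
pos 30 'd': at 15
pos 31 'a': at 16  → match P5@[31:31]

Matches: [[0,5],[3,5],[5,5],[8,5],[10,5],[11,0],[11,5],[11,6],[14,2],[15,2],[16,2],[17,2],[18,2],[19,2],[20,2],[21,2],[22,2],[23,2],[24,3],[25,5],[27,2],[28,5],[29,5],[31,5]]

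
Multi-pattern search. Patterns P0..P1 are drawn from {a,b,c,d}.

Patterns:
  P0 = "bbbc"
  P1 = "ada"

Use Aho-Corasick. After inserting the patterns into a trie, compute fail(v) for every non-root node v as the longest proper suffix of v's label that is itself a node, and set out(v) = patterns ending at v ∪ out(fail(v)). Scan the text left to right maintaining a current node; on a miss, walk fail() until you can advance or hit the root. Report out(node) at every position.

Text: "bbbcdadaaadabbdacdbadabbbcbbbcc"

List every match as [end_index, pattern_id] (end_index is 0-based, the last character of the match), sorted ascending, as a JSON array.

Build:
Trie (insert patterns):
  n0 'ε': a→5 b→1
  n1 'b': b→2
  n2 'bb': b→3
  n3 'bbb': c→4
  n4 'bbbc': ·  ←P0
  n5 'a': d→6
  n6 'ad': a→7
  n7 'ada': ·  ←P1

Failure links (BFS by depth):
  n1('b'): parent n0 fail=0; on 'b' 0 → fail=0;  out ∅∪∅=∅
  n5('a'): parent n0 fail=0; on 'a' 0 → fail=0;  out ∅∪∅=∅
  n2('bb'): parent n1 fail=0; on 'b' 0 → fail=1;  out ∅∪∅=∅
  n6('ad'): parent n5 fail=0; on 'd' 0 → fail=0;  out ∅∪∅=∅
  n3('bbb'): parent n2 fail=1; on 'b' 1 → fail=2;  out ∅∪∅=∅
  n7('ada'): parent n6 fail=0; on 'a' 0 → fail=5;  out {1}∪∅={1}
  n4('bbbc'): parent n3 fail=2; on 'c' 2→1→0 → fail=0;  out {0}∪∅={0}

Run:
[0] read 'b'  n0⇒n1
[1] read 'b'  n1⇒n2
[2] read 'b'  n2⇒n3
[3] read 'c'  n3⇒n4  → match P0@[0:3]
[4] read 'd'  n4⇒n0 (via fail)
[5] read 'a'  n0⇒n5
[6] read 'd'  n5⇒n6
[7] read 'a'  n6⇒n7  → match P1@[5:7]
[8] read 'a'  n7⇒n5 (via fail)
[9] read 'a'  n5⇒n5 (via fail)
[10] read 'd'  n5⇒n6
[11] read 'a'  n6⇒n7  → match P1@[9:11]
[12] read 'b'  n7⇒n1 (via fail)
[13] read 'b'  n1⇒n2
[14] read 'd'  n2⇒n0 (via fail)
[15] read 'a'  n0⇒n5
[16] read 'c'  n5⇒n0 (via fail)
[17] read 'd'  n0⇒n0
[18] read 'b'  n0⇒n1
[19] read 'a'  n1⇒n5 (via fail)
[20] read 'd'  n5⇒n6
[21] read 'a'  n6⇒n7  → match P1@[19:21]
[22] read 'b'  n7⇒n1 (via fail)
[23] read 'b'  n1⇒n2
[24] read 'b'  n2⇒n3
[25] read 'c'  n3⇒n4  → match P0@[22:25]
[26] read 'b'  n4⇒n1 (via fail)
[27] read 'b'  n1⇒n2
[28] read 'b'  n2⇒n3
[29] read 'c'  n3⇒n4  → match P0@[26:29]
[30] read 'c'  n4⇒n0 (via fail)

Result: [[3,0],[7,1],[11,1],[21,1],[25,0],[29,0]]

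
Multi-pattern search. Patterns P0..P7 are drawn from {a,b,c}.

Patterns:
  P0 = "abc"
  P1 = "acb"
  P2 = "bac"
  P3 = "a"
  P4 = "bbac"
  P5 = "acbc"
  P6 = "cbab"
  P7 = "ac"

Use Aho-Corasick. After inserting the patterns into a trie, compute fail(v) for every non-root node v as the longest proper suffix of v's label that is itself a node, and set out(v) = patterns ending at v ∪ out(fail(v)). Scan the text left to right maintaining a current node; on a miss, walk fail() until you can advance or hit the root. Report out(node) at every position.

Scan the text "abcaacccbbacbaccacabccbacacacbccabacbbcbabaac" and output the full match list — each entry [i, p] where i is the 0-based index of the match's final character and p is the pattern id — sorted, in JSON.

Construct AC machine:
Trie nodes:
  0='ε' goto a→1 b→6 c→13
  1='a' goto b→2 c→4  [P3 ends]
  2='ab' goto c→3
  3='abc' goto ·  [P0 ends]
  4='ac' goto b→5  [P7 ends]
  5='acb' goto c→12  [P1 ends]
  6='b' goto a→7 b→9
  7='ba' goto c→8
  8='bac' goto ·  [P2 ends]
  9='bb' goto a→10
  10='bba' goto c→11
  11='bbac' goto ·  [P4 ends]
  12='acbc' goto ·  [P5 ends]
  13='c' goto b→14
  14='cb' goto a→15
  15='cba' goto b→16
  16='cbab' goto ·  [P6 ends]

BFS fail/out derivation:
  fail(1) 'a': from fail(0)=0 chase 'a': 0 ⇒ 0;  out={3}∪out(0)={3}
  fail(6) 'b': from fail(0)=0 chase 'b': 0 ⇒ 0;  out=∅∪out(0)=∅
  fail(13) 'c': from fail(0)=0 chase 'c': 0 ⇒ 0;  out=∅∪out(0)=∅
  fail(2) 'ab': from fail(1)=0 chase 'b': 0 ⇒ 6;  out=∅∪out(6)=∅
  fail(4) 'ac': from fail(1)=0 chase 'c': 0 ⇒ 13;  out={7}∪out(13)={7}
  fail(7) 'ba': from fail(6)=0 chase 'a': 0 ⇒ 1;  out=∅∪out(1)={3}
  fail(9) 'bb': from fail(6)=0 chase 'b': 0 ⇒ 6;  out=∅∪out(6)=∅
  fail(14) 'cb': from fail(13)=0 chase 'b': 0 ⇒ 6;  out=∅∪out(6)=∅
  fail(3) 'abc': from fail(2)=6 chase 'c': 6→0 ⇒ 13;  out={0}∪out(13)={0}
  fail(5) 'acb': from fail(4)=13 chase 'b': 13 ⇒ 14;  out={1}∪out(14)={1}
  fail(8) 'bac': from fail(7)=1 chase 'c': 1 ⇒ 4;  out={2}∪out(4)={2,7}
  fail(10) 'bba': from fail(9)=6 chase 'a': 6 ⇒ 7;  out=∅∪out(7)={3}
  fail(15) 'cba': from fail(14)=6 chase 'a': 6 ⇒ 7;  out=∅∪out(7)={3}
  fail(11) 'bbac': from fail(10)=7 chase 'c': 7 ⇒ 8;  out={4}∪out(8)={2,4,7}
  fail(12) 'acbc': from fail(5)=14 chase 'c': 14→6→0 ⇒ 13;  out={5}∪out(13)={5}
  fail(16) 'cbab': from fail(15)=7 chase 'b': 7→1 ⇒ 2;  out={6}∪out(2)={6}

Run:
pos 0 'a': at 1  emit P3@[0:0]
pos 1 'b': at 2
pos 2 'c': at 3  emit P0@[0:2]
pos 3 'a': at 1 (via fail)  emit P3@[3:3]
pos 4 'a': at 1 (via fail)  emit P3@[4:4]
pos 5 'c': at 4  emit P7@[4:5]
pos 6 'c': at 13 (via fail)
pos 7 'c': at 13 (via fail)
pos 8 'b': at 14
pos 9 'b': at 9 (via fail)
pos 10 'a': at 10  emit P3@[10:10]
pos 11 'c': at 11  emit P2@[9:11],P4@[8:11],P7@[10:11]
pos 12 'b': at 5 (via fail)  emit P1@[10:12]
pos 13 'a': at 15 (via fail)  emit P3@[13:13]
pos 14 'c': at 8 (via fail)  emit P2@[12:14],P7@[13:14]
pos 15 'c': at 13 (via fail)
pos 16 'a': at 1 (via fail)  emit P3@[16:16]
pos 17 'c': at 4  emit P7@[16:17]
pos 18 'a': at 1 (via fail)  emit P3@[18:18]
pos 19 'b': at 2
pos 20 'c': at 3  emit P0@[18:20]
pos 21 'c': at 13 (via fail)
pos 22 'b': at 14
pos 23 'a': at 15  emit P3@[23:23]
pos 24 'c': at 8 (via fail)  emit P2@[22:24],P7@[23:24]
pos 25 'a': at 1 (via fail)  emit P3@[25:25]
pos 26 'c': at 4  emit P7@[25:26]
pos 27 'a': at 1 (via fail)  emit P3@[27:27]
pos 28 'c': at 4  emit P7@[27:28]
pos 29 'b': at 5  emit P1@[27:29]
pos 30 'c': at 12  emit P5@[27:30]
pos 31 'c': at 13 (via fail)
pos 32 'a': at 1 (via fail)  emit P3@[32:32]
pos 33 'b': at 2
pos 34 'a': at 7 (via fail)  emit P3@[34:34]
pos 35 'c': at 8  emit P2@[33:35],P7@[34:35]
pos 36 'b': at 5 (via fail)  emit P1@[34:36]
pos 37 'b': at 9 (via fail)
pos 38 'c': at 13 (via fail)
pos 39 'b': at 14
pos 40 'a': at 15  emit P3@[40:40]
pos 41 'b': at 16  emit P6@[38:41]
pos 42 'a': at 7 (via fail)  emit P3@[42:42]
pos 43 'a': at 1 (via fail)  emit P3@[43:43]
pos 44 'c': at 4  emit P7@[43:44]

Matches: [[0,3],[2,0],[3,3],[4,3],[5,7],[10,3],[11,2],[11,4],[11,7],[12,1],[13,3],[14,2],[14,7],[16,3],[17,7],[18,3],[20,0],[23,3],[24,2],[24,7],[25,3],[26,7],[27,3],[28,7],[29,1],[30,5],[32,3],[34,3],[35,2],[35,7],[36,1],[40,3],[41,6],[42,3],[43,3],[44,7]]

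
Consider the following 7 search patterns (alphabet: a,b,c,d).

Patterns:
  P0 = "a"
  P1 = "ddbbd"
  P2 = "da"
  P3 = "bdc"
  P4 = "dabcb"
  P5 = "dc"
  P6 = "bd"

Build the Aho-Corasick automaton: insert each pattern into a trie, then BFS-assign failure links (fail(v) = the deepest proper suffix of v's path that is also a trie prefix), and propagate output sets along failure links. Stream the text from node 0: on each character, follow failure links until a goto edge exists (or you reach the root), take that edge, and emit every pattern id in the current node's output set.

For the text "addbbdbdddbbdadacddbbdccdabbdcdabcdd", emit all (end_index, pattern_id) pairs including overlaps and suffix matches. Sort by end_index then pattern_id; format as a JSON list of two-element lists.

Build:
Trie (insert patterns):
  n0 'ε': a→1 b→8 d→2
  n1 'a': ·  [P0 ends]
  n2 'd': a→7 c→14 d→3
  n3 'dd': b→4
  n4 'ddb': b→5
  n5 'ddbb': d→6
  n6 'ddbbd': ·  [P1 ends]
  n7 'da': b→11  [P2 ends]
  n8 'b': d→9
  n9 'bd': c→10  [P6 ends]
  n10 'bdc': ·  [P3 ends]
  n11 'dab': c→12
  n12 'dabc': b→13
  n13 'dabcb': ·  [P4 ends]
  n14 'dc': ·  [P5 ends]

BFS fail/out derivation:
  fail(1) 'a': from fail(0)=0 chase 'a': 0 ⇒ 0;  out={0}∪out(0)={0}
  fail(2) 'd': from fail(0)=0 chase 'd': 0 ⇒ 0;  out=∅∪out(0)=∅
  fail(8) 'b': from fail(0)=0 chase 'b': 0 ⇒ 0;  out=∅∪out(0)=∅
  fail(3) 'dd': from fail(2)=0 chase 'd': 0 ⇒ 2;  out=∅∪out(2)=∅
  fail(7) 'da': from fail(2)=0 chase 'a': 0 ⇒ 1;  out={2}∪out(1)={0,2}
  fail(9) 'bd': from fail(8)=0 chase 'd': 0 ⇒ 2;  out={6}∪out(2)={6}
  fail(14) 'dc': from fail(2)=0 chase 'c': 0 ⇒ 0;  out={5}∪out(0)={5}
  fail(4) 'ddb': from fail(3)=2 chase 'b': 2→0 ⇒ 8;  out=∅∪out(8)=∅
  fail(10) 'bdc': from fail(9)=2 chase 'c': 2 ⇒ 14;  out={3}∪out(14)={3,5}
  fail(11) 'dab': from fail(7)=1 chase 'b': 1→0 ⇒ 8;  out=∅∪out(8)=∅
  fail(5) 'ddbb': from fail(4)=8 chase 'b': 8→0 ⇒ 8;  out=∅∪out(8)=∅
  fail(12) 'dabc': from fail(11)=8 chase 'c': 8→0 ⇒ 0;  out=∅∪out(0)=∅
  fail(6) 'ddbbd': from fail(5)=8 chase 'd': 8 ⇒ 9;  out={1}∪out(9)={1,6}
  fail(13) 'dabcb': from fail(12)=0 chase 'b': 0 ⇒ 8;  out={4}∪out(8)={4}

Run:
pos 0 'a': at 1  → match P0@[0:0]
pos 1 'd': at 2 ·f
pos 2 'd': at 3
pos 3 'b': at 4
pos 4 'b': at 5
pos 5 'd': at 6  → match P1@[1:5],P6@[4:5]
pos 6 'b': at 8 ·f
pos 7 'd': at 9  → match P6@[6:7]
pos 8 'd': at 3 ·f
pos 9 'd': at 3 ·f
pos 10 'b': at 4
pos 11 'b': at 5
pos 12 'd': at 6  → match P1@[8:12],P6@[11:12]
pos 13 'a': at 7 ·f  → match P0@[13:13],P2@[12:13]
pos 14 'd': at 2 ·f
pos 15 'a': at 7  → match P0@[15:15],P2@[14:15]
pos 16 'c': at 0 ·f
pos 17 'd': at 2
pos 18 'd': at 3
pos 19 'b': at 4
pos 20 'b': at 5
pos 21 'd': at 6  → match P1@[17:21],P6@[20:21]
pos 22 'c': at 10 ·f  → match P3@[20:22],P5@[21:22]
pos 23 'c': at 0 ·f
pos 24 'd': at 2
pos 25 'a': at 7  → match P0@[25:25],P2@[24:25]
pos 26 'b': at 11
pos 27 'b': at 8 ·f
pos 28 'd': at 9  → match P6@[27:28]
pos 29 'c': at 10  → match P3@[27:29],P5@[28:29]
pos 30 'd': at 2 ·f
pos 31 'a': at 7  → match P0@[31:31],P2@[30:31]
pos 32 'b': at 11
pos 33 'c': at 12
pos 34 'd': at 2 ·f
pos 35 'd': at 3

Result: [[0,0],[5,1],[5,6],[7,6],[12,1],[12,6],[13,0],[13,2],[15,0],[15,2],[21,1],[21,6],[22,3],[22,5],[25,0],[25,2],[28,6],[29,3],[29,5],[31,0],[31,2]]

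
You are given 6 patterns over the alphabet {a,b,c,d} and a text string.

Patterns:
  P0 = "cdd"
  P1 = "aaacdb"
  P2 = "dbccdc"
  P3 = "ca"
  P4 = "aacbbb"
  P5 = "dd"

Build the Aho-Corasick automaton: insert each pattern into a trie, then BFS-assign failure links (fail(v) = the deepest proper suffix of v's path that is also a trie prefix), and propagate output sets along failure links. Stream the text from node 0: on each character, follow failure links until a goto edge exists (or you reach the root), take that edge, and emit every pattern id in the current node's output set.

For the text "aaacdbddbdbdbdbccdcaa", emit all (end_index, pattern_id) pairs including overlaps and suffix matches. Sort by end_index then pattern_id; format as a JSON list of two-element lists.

Build:
Trie nodes:
  n0 'ε': a→4 c→1 d→10
  n1 'c': a→16 d→2
  n2 'cd': d→3
  n3 'cdd': ·  [P0 ends]
  n4 'a': a→5
  n5 'aa': a→6 c→17
  n6 'aaa': c→7
  n7 'aaac': d→8
  n8 'aaacd': b→9
  n9 'aaacdb': ·  [P1 ends]
  n10 'd': b→11 d→21
  n11 'db': c→12
  n12 'dbc': c→13
  n13 'dbcc': d→14
  n14 'dbccd': c→15
  n15 'dbccdc': ·  [P2 ends]
  n16 'ca': ·  [P3 ends]
  n17 'aac': b→18
  n18 'aacb': b→19
  n19 'aacbb': b→20
  n20 'aacbbb': ·  [P4 ends]
  n21 'dd': ·  [P5 ends]

Failure links (BFS by depth):
  fail(1) 'c': from fail(0)=0 chase 'c': 0 ⇒ 0;  out=∅∪out(0)=∅
  fail(4) 'a': from fail(0)=0 chase 'a': 0 ⇒ 0;  out=∅∪out(0)=∅
  fail(10) 'd': from fail(0)=0 chase 'd': 0 ⇒ 0;  out=∅∪out(0)=∅
  fail(2) 'cd': from fail(1)=0 chase 'd': 0 ⇒ 10;  out=∅∪out(10)=∅
  fail(5) 'aa': from fail(4)=0 chase 'a': 0 ⇒ 4;  out=∅∪out(4)=∅
  fail(11) 'db': from fail(10)=0 chase 'b': 0 ⇒ 0;  out=∅∪out(0)=∅
  fail(16) 'ca': from fail(1)=0 chase 'a': 0 ⇒ 4;  out={3}∪out(4)={3}
  fail(21) 'dd': from fail(10)=0 chase 'd': 0 ⇒ 10;  out={5}∪out(10)={5}
  fail(3) 'cdd': from fail(2)=10 chase 'd': 10 ⇒ 21;  out={0}∪out(21)={0,5}
  fail(6) 'aaa': from fail(5)=4 chase 'a': 4 ⇒ 5;  out=∅∪out(5)=∅
  fail(12) 'dbc': from fail(11)=0 chase 'c': 0 ⇒ 1;  out=∅∪out(1)=∅
  fail(17) 'aac': from fail(5)=4 chase 'c': 4→0 ⇒ 1;  out=∅∪out(1)=∅
  fail(7) 'aaac': from fail(6)=5 chase 'c': 5 ⇒ 17;  out=∅∪out(17)=∅
  fail(13) 'dbcc': from fail(12)=1 chase 'c': 1→0 ⇒ 1;  out=∅∪out(1)=∅
  fail(18) 'aacb': from fail(17)=1 chase 'b': 1→0 ⇒ 0;  out=∅∪out(0)=∅
  fail(8) 'aaacd': from fail(7)=17 chase 'd': 17→1 ⇒ 2;  out=∅∪out(2)=∅
  fail(14) 'dbccd': from fail(13)=1 chase 'd': 1 ⇒ 2;  out=∅∪out(2)=∅
  fail(19) 'aacbb': from fail(18)=0 chase 'b': 0 ⇒ 0;  out=∅∪out(0)=∅
  fail(9) 'aaacdb': from fail(8)=2 chase 'b': 2→10 ⇒ 11;  out={1}∪out(11)={1}
  fail(15) 'dbccdc': from fail(14)=2 chase 'c': 2→10→0 ⇒ 1;  out={2}∪out(1)={2}
  fail(20) 'aacbbb': from fail(19)=0 chase 'b': 0 ⇒ 0;  out={4}∪out(0)={4}

Text stream:
pos 0 'a': at 4
pos 1 'a': at 5
pos 2 'a': at 6
pos 3 'c': at 7
pos 4 'd': at 8
pos 5 'b': at 9  ** P1@[0:5]
pos 6 'd': at 10 (via fail)
pos 7 'd': at 21  ** P5@[6:7]
pos 8 'b': at 11 (via fail)
pos 9 'd': at 10 (via fail)
pos 10 'b': at 11
pos 11 'd': at 10 (via fail)
pos 12 'b': at 11
pos 13 'd': at 10 (via fail)
pos 14 'b': at 11
pos 15 'c': at 12
pos 16 'c': at 13
pos 17 'd': at 14
pos 18 'c': at 15  ** P2@[13:18]
pos 19 'a': at 16 (via fail)  ** P3@[18:19]
pos 20 'a': at 5 (via fail)

Matches: [[5,1],[7,5],[18,2],[19,3]]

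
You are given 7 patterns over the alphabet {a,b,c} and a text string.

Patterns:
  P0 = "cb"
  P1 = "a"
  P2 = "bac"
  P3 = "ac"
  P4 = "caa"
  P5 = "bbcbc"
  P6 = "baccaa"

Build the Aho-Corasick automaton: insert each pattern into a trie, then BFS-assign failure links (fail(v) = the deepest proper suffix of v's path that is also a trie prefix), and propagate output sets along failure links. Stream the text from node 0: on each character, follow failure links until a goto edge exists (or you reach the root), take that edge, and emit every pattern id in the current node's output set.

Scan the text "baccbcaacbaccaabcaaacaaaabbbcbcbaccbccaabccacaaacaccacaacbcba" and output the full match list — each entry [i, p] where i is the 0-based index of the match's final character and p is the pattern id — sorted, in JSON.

Build:
Trie (insert patterns):
  n0 'ε': a→3 b→4 c→1
  n1 'c': a→8 b→2
  n2 'cb': ·  [P0 ends]
  n3 'a': c→7  [P1 ends]
  n4 'b': a→5 b→10
  n5 'ba': c→6
  n6 'bac': c→14  [P2 ends]
  n7 'ac': ·  [P3 ends]
  n8 'ca': a→9
  n9 'caa': ·  [P4 ends]
  n10 'bb': c→11
  n11 'bbc': b→12
  n12 'bbcb': c→13
  n13 'bbcbc': ·  [P5 ends]
  n14 'bacc': a→15
  n15 'bacca': a→16
  n16 'baccaa': ·  [P6 ends]

BFS fail/out derivation:
  fail(1) 'c': from fail(0)=0 chase 'c': 0 ⇒ 0;  out=∅∪out(0)=∅
  fail(3) 'a': from fail(0)=0 chase 'a': 0 ⇒ 0;  out={1}∪out(0)={1}
  fail(4) 'b': from fail(0)=0 chase 'b': 0 ⇒ 0;  out=∅∪out(0)=∅
  fail(2) 'cb': from fail(1)=0 chase 'b': 0 ⇒ 4;  out={0}∪out(4)={0}
  fail(5) 'ba': from fail(4)=0 chase 'a': 0 ⇒ 3;  out=∅∪out(3)={1}
  fail(7) 'ac': from fail(3)=0 chase 'c': 0 ⇒ 1;  out={3}∪out(1)={3}
  fail(8) 'ca': from fail(1)=0 chase 'a': 0 ⇒ 3;  out=∅∪out(3)={1}
  fail(10) 'bb': from fail(4)=0 chase 'b': 0 ⇒ 4;  out=∅∪out(4)=∅
  fail(6) 'bac': from fail(5)=3 chase 'c': 3 ⇒ 7;  out={2}∪out(7)={2,3}
  fail(9) 'caa': from fail(8)=3 chase 'a': 3→0 ⇒ 3;  out={4}∪out(3)={1,4}
  fail(11) 'bbc': from fail(10)=4 chase 'c': 4→0 ⇒ 1;  out=∅∪out(1)=∅
  fail(12) 'bbcb': from fail(11)=1 chase 'b': 1 ⇒ 2;  out=∅∪out(2)={0}
  fail(14) 'bacc': from fail(6)=7 chase 'c': 7→1→0 ⇒ 1;  out=∅∪out(1)=∅
  fail(13) 'bbcbc': from fail(12)=2 chase 'c': 2→4→0 ⇒ 1;  out={5}∪out(1)={5}
  fail(15) 'bacca': from fail(14)=1 chase 'a': 1 ⇒ 8;  out=∅∪out(8)={1}
  fail(16) 'baccaa': from fail(15)=8 chase 'a': 8 ⇒ 9;  out={6}∪out(9)={1,4,6}

Run:
[0] read 'b'  n0⇒n4
[1] read 'a'  n4⇒n5  emit P1@[1:1]
[2] read 'c'  n5⇒n6  emit P2@[0:2],P3@[1:2]
[3] read 'c'  n6⇒n14
[4] read 'b'  n14⇒n2 ·f  emit P0@[3:4]
[5] read 'c'  n2⇒n1 ·f
[6] read 'a'  n1⇒n8  emit P1@[6:6]
[7] read 'a'  n8⇒n9  emit P1@[7:7],P4@[5:7]
[8] read 'c'  n9⇒n7 ·f  emit P3@[7:8]
[9] read 'b'  n7⇒n2 ·f  emit P0@[8:9]
[10] read 'a'  n2⇒n5 ·f  emit P1@[10:10]
[11] read 'c'  n5⇒n6  emit P2@[9:11],P3@[10:11]
[12] read 'c'  n6⇒n14
[13] read 'a'  n14⇒n15  emit P1@[13:13]
[14] read 'a'  n15⇒n16  emit P1@[14:14],P4@[12:14],P6@[9:14]
[15] read 'b'  n16⇒n4 ·f
[16] read 'c'  n4⇒n1 ·f
[17] read 'a'  n1⇒n8  emit P1@[17:17]
[18] read 'a'  n8⇒n9  emit P1@[18:18],P4@[16:18]
[19] read 'a'  n9⇒n3 ·f  emit P1@[19:19]
[20] read 'c'  n3⇒n7  emit P3@[19:20]
[21] read 'a'  n7⇒n8 ·f  emit P1@[21:21]
[22] read 'a'  n8⇒n9  emit P1@[22:22],P4@[20:22]
[23] read 'a'  n9⇒n3 ·f  emit P1@[23:23]
[24] read 'a'  n3⇒n3 ·f  emit P1@[24:24]
[25] read 'b'  n3⇒n4 ·f
[26] read 'b'  n4⇒n10
[27] read 'b'  n10⇒n10 ·f
[28] read 'c'  n10⇒n11
[29] read 'b'  n11⇒n12  emit P0@[28:29]
[30] read 'c'  n12⇒n13  emit P5@[26:30]
[31] read 'b'  n13⇒n2 ·f  emit P0@[30:31]
[32] read 'a'  n2⇒n5 ·f  emit P1@[32:32]
[33] read 'c'  n5⇒n6  emit P2@[31:33],P3@[32:33]
[34] read 'c'  n6⇒n14
[35] read 'b'  n14⇒n2 ·f  emit P0@[34:35]
[36] read 'c'  n2⇒n1 ·f
[37] read 'c'  n1⇒n1 ·f
[38] read 'a'  n1⇒n8  emit P1@[38:38]
[39] read 'a'  n8⇒n9  emit P1@[39:39],P4@[37:39]
[40] read 'b'  n9⇒n4 ·f
[41] read 'c'  n4⇒n1 ·f
[42] read 'c'  n1⇒n1 ·f
[43] read 'a'  n1⇒n8  emit P1@[43:43]
[44] read 'c'  n8⇒n7 ·f  emit P3@[43:44]
[45] read 'a'  n7⇒n8 ·f  emit P1@[45:45]
[46] read 'a'  n8⇒n9  emit P1@[46:46],P4@[44:46]
[47] read 'a'  n9⇒n3 ·f  emit P1@[47:47]
[48] read 'c'  n3⇒n7  emit P3@[47:48]
[49] read 'a'  n7⇒n8 ·f  emit P1@[49:49]
[50] read 'c'  n8⇒n7 ·f  emit P3@[49:50]
[51] read 'c'  n7⇒n1 ·f
[52] read 'a'  n1⇒n8  emit P1@[52:52]
[53] read 'c'  n8⇒n7 ·f  emit P3@[52:53]
[54] read 'a'  n7⇒n8 ·f  emit P1@[54:54]
[55] read 'a'  n8⇒n9  emit P1@[55:55],P4@[53:55]
[56] read 'c'  n9⇒n7 ·f  emit P3@[55:56]
[57] read 'b'  n7⇒n2 ·f  emit P0@[56:57]
[58] read 'c'  n2⇒n1 ·f
[59] read 'b'  n1⇒n2  emit P0@[58:59]
[60] read 'a'  n2⇒n5 ·f  emit P1@[60:60]

Result: [[1,1],[2,2],[2,3],[4,0],[6,1],[7,1],[7,4],[8,3],[9,0],[10,1],[11,2],[11,3],[13,1],[14,1],[14,4],[14,6],[17,1],[18,1],[18,4],[19,1],[20,3],[21,1],[22,1],[22,4],[23,1],[24,1],[29,0],[30,5],[31,0],[32,1],[33,2],[33,3],[35,0],[38,1],[39,1],[39,4],[43,1],[44,3],[45,1],[46,1],[46,4],[47,1],[48,3],[49,1],[50,3],[52,1],[53,3],[54,1],[55,1],[55,4],[56,3],[57,0],[59,0],[60,1]]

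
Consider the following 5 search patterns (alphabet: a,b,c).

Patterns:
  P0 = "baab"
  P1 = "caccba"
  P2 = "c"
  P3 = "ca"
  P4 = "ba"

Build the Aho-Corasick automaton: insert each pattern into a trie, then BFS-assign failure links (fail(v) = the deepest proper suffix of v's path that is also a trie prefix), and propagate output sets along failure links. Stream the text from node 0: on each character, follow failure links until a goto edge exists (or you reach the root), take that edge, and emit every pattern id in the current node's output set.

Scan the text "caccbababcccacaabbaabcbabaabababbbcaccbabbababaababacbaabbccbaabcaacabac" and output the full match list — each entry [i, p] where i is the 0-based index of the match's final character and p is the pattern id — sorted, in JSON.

Build:
Trie nodes:
  n0 'ε': b→1 c→5
  n1 'b': a→2
  n2 'ba': a→3  [P4 ends]
  n3 'baa': b→4
  n4 'baab': ·  [P0 ends]
  n5 'c': a→6  [P2 ends]
  n6 'ca': c→7  [P3 ends]
  n7 'cac': c→8
  n8 'cacc': b→9
  n9 'caccb': a→10
  n10 'caccba': ·  [P1 ends]

Failure links (BFS by depth):
  fail(1) 'b': from fail(0)=0 chase 'b': 0 ⇒ 0;  out=∅∪out(0)=∅
  fail(5) 'c': from fail(0)=0 chase 'c': 0 ⇒ 0;  out={2}∪out(0)={2}
  fail(2) 'ba': from fail(1)=0 chase 'a': 0 ⇒ 0;  out={4}∪out(0)={4}
  fail(6) 'ca': from fail(5)=0 chase 'a': 0 ⇒ 0;  out={3}∪out(0)={3}
  fail(3) 'baa': from fail(2)=0 chase 'a': 0 ⇒ 0;  out=∅∪out(0)=∅
  fail(7) 'cac': from fail(6)=0 chase 'c': 0 ⇒ 5;  out=∅∪out(5)={2}
  fail(4) 'baab': from fail(3)=0 chase 'b': 0 ⇒ 1;  out={0}∪out(1)={0}
  fail(8) 'cacc': from fail(7)=5 chase 'c': 5→0 ⇒ 5;  out=∅∪out(5)={2}
  fail(9) 'caccb': from fail(8)=5 chase 'b': 5→0 ⇒ 1;  out=∅∪out(1)=∅
  fail(10) 'caccba': from fail(9)=1 chase 'a': 1 ⇒ 2;  out={1}∪out(2)={1,4}

Scan:
i=0 'c': node 0→5  → match P2@[0:0]
i=1 'a': node 5→6  → match P3@[0:1]
i=2 'c': node 6→7  → match P2@[2:2]
i=3 'c': node 7→8  → match P2@[3:3]
i=4 'b': node 8→9
i=5 'a': node 9→10  → match P1@[0:5],P4@[4:5]
i=6 'b': node 10→1 ·f
i=7 'a': node 1→2  → match P4@[6:7]
i=8 'b': node 2→1 ·f
i=9 'c': node 1→5 ·f  → match P2@[9:9]
i=10 'c': node 5→5 ·f  → match P2@[10:10]
i=11 'c': node 5→5 ·f  → match P2@[11:11]
i=12 'a': node 5→6  → match P3@[11:12]
i=13 'c': node 6→7  → match P2@[13:13]
i=14 'a': node 7→6 ·f  → match P3@[13:14]
i=15 'a': node 6→0 ·f
i=16 'b': node 0→1
i=17 'b': node 1→1 ·f
i=18 'a': node 1→2  → match P4@[17:18]
i=19 'a': node 2→3
i=20 'b': node 3→4  → match P0@[17:20]
i=21 'c': node 4→5 ·f  → match P2@[21:21]
i=22 'b': node 5→1 ·f
i=23 'a': node 1→2  → match P4@[22:23]
i=24 'b': node 2→1 ·f
i=25 'a': node 1→2  → match P4@[24:25]
i=26 'a': node 2→3
i=27 'b': node 3→4  → match P0@[24:27]
i=28 'a': node 4→2 ·f  → match P4@[27:28]
i=29 'b': node 2→1 ·f
i=30 'a': node 1→2  → match P4@[29:30]
i=31 'b': node 2→1 ·f
i=32 'b': node 1→1 ·f
i=33 'b': node 1→1 ·f
i=34 'c': node 1→5 ·f  → match P2@[34:34]
i=35 'a': node 5→6  → match P3@[34:35]
i=36 'c': node 6→7  → match P2@[36:36]
i=37 'c': node 7→8  → match P2@[37:37]
i=38 'b': node 8→9
i=39 'a': node 9→10  → match P1@[34:39],P4@[38:39]
i=40 'b': node 10→1 ·f
i=41 'b': node 1→1 ·f
i=42 'a': node 1→2  → match P4@[41:42]
i=43 'b': node 2→1 ·f
i=44 'a': node 1→2  → match P4@[43:44]
i=45 'b': node 2→1 ·f
i=46 'a': node 1→2  → match P4@[45:46]
i=47 'a': node 2→3
i=48 'b': node 3→4  → match P0@[45:48]
i=49 'a': node 4→2 ·f  → match P4@[48:49]
i=50 'b': node 2→1 ·f
i=51 'a': node 1→2  → match P4@[50:51]
i=52 'c': node 2→5 ·f  → match P2@[52:52]
i=53 'b': node 5→1 ·f
i=54 'a': node 1→2  → match P4@[53:54]
i=55 'a': node 2→3
i=56 'b': node 3→4  → match P0@[53:56]
i=57 'b': node 4→1 ·f
i=58 'c': node 1→5 ·f  → match P2@[58:58]
i=59 'c': node 5→5 ·f  → match P2@[59:59]
i=60 'b': node 5→1 ·f
i=61 'a': node 1→2  → match P4@[60:61]
i=62 'a': node 2→3
i=63 'b': node 3→4  → match P0@[60:63]
i=64 'c': node 4→5 ·f  → match P2@[64:64]
i=65 'a': node 5→6  → match P3@[64:65]
i=66 'a': node 6→0 ·f
i=67 'c': node 0→5  → match P2@[67:67]
i=68 'a': node 5→6  → match P3@[67:68]
i=69 'b': node 6→1 ·f
i=70 'a': node 1→2  → match P4@[69:70]
i=71 'c': node 2→5 ·f  → match P2@[71:71]

Result: [[0,2],[1,3],[2,2],[3,2],[5,1],[5,4],[7,4],[9,2],[10,2],[11,2],[12,3],[13,2],[14,3],[18,4],[20,0],[21,2],[23,4],[25,4],[27,0],[28,4],[30,4],[34,2],[35,3],[36,2],[37,2],[39,1],[39,4],[42,4],[44,4],[46,4],[48,0],[49,4],[51,4],[52,2],[54,4],[56,0],[58,2],[59,2],[61,4],[63,0],[64,2],[65,3],[67,2],[68,3],[70,4],[71,2]]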